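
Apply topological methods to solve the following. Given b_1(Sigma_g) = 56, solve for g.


For a closed orientable surface: b_1 = 2g.
56 = 2g
g = 56 / 2 = 28

28


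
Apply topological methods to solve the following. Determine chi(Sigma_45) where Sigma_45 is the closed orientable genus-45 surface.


For a closed orientable surface of genus g: chi = 2 - 2g.
Here g = 45.
chi = 2 - 2*45 = 2 - 90 = -88

-88


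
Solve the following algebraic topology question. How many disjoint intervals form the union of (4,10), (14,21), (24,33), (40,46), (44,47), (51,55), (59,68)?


Sort and merge overlapping open intervals.
Merged: (4,10), (14,21), (24,33), (40,47), (51,55), (59,68).
Number of components = 6

6


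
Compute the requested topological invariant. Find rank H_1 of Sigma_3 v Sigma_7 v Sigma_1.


For a wedge X v Y: reduced H_k(X v Y) = H_k(X) + H_k(Y).
Each Sigma_g contributes b_1 = 2g.
b_1 = 6 + 14 + 2 = 22

22


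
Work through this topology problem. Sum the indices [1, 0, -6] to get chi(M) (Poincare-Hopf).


Poincare-Hopf: chi(M) = sum of indices of zeros.
chi = (1) + (0) + (-6) = -5

-5


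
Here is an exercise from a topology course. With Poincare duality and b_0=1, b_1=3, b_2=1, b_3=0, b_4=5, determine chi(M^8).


By Poincare duality b_k = b_{8-k}, so full Betti numbers: b_0=1, b_1=3, b_2=1, b_3=0, b_4=5, b_5=0, b_6=1, b_7=3, b_8=1.
chi = sum (-1)^k b_k = 3

3


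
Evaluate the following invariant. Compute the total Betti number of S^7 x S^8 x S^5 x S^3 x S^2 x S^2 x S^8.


Total Betti number is multiplicative under products.
Each S^d (d>=1) has total Betti number 2.
There are 7 sphere factors.
Total = 2^7 = 128

128


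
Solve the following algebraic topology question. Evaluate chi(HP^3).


HP^3 has one cell in each dimension 0, 4, ..., 4*3 (3+1 cells, all even-dim).
chi = 3 + 1 = 4

4


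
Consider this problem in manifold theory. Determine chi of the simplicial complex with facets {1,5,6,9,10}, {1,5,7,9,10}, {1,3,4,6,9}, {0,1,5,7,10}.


Enumerate all faces; f-vector: f_0=9, f_1=25, f_2=31, f_3=18, f_4=4.
chi = sum (-1)^k f_k = 1

1


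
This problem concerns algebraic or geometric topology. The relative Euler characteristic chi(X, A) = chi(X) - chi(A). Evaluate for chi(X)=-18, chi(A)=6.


Relative Euler characteristic: chi(X, A) = chi(X) - chi(A).
= -18 - (6) = -24

-24


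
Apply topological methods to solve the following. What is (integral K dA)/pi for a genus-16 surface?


Gauss-Bonnet: integral K dA = 2*pi*chi(M).
chi(Sigma_16) = 2 - 2*16 = -30.
(integral K dA)/pi = 2*chi = 2*(-30) = -60

-60


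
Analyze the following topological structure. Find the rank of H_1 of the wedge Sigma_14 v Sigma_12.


For a wedge: H_1(A v B) = H_1(A) + H_1(B).
b_1(Sigma_14) = 28, b_1(Sigma_12) = 24.
b_1 = 28 + 24 = 52

52


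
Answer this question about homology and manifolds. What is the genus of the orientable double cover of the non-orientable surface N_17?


chi(N_17) = 2 - 17 = -15.
Double cover: chi(Sigma_g) = 2 * chi(N_17) = 2*(-15) = -30.
2 - 2g = -30, so g = (2 - (-30))/2 = 32/2 = 16

16


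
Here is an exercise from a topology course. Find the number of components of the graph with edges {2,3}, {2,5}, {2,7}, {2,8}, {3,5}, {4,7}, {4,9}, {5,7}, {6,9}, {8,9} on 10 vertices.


Run DFS/union-find over 10 vertices.
V = 10, E = 10.
Number of components = 3

3


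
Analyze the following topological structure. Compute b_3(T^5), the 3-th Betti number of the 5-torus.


By the Kunneth formula, b_k(T^n) = C(n,k).
b_3(T^5) = C(5,3).
C(5,3) = 5!/(3!*2!) = 10

10


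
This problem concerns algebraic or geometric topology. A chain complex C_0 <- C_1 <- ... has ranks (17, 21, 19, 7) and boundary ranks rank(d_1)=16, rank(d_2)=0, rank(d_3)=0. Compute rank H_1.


rank H_k = rank(ker d_k) - rank(im d_{k+1}).
rank(ker d_1) = rank(C_1) - rank(d_1) = 21 - 16 = 5.
rank(im d_{1+1}) = 0.
rank H_1 = 5 - 0 = 5

5


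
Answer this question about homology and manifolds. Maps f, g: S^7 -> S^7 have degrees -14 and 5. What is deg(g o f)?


Degree is multiplicative under composition: deg(g o f) = deg(g) * deg(f).
= 5 * -14 = -70

-70


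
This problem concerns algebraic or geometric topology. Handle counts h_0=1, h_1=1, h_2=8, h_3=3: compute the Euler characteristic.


Handles of index k contribute (-1)^k to chi (same as CW cells).
chi = (1) + (-1) + (8) + (-3) = 5

5


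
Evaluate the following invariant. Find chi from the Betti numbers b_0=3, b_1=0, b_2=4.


chi = sum_k (-1)^k b_k.
= (3) + (0) + (4)
= 7

7


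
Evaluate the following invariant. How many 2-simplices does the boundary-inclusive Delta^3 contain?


Delta^3 has 3+1 vertices. A 2-face is a choice of 2+1 vertices.
f_2 = C(3+1, 2+1) = C(4,3) = 4

4


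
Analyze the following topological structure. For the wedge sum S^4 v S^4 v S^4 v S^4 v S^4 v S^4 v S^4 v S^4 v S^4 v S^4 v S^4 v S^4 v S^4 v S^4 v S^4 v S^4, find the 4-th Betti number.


For a wedge of spheres, H_k (k>0) is free on one generator per sphere of dimension k.
Spheres of dimension 4: count = 16.
b_4 = 16

16


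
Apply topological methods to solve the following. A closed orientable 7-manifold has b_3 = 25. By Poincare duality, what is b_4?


Poincare duality for closed orientable n-manifolds: b_k = b_{n-k}.
Here n = 7, so b_4 = b_3 = 25

25


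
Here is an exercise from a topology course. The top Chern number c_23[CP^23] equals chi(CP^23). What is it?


For any closed oriented manifold, <e(TM),[M]> = chi(M).
chi(CP^23) = 23+1 = 24

24


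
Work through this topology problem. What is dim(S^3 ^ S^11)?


S^m ^ S^n = S^{m+n}.
k = 3 + 11 = 14

14


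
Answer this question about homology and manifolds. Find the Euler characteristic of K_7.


K_7: V = 7, E = C(7,2) = 21.
chi = V - E = 7 - 21 = -14

-14


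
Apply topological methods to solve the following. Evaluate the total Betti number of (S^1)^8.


b_k(T^8) = C(8,k), so the sum over k is sum_k C(8,k) = 2^8.
Total = 2^8 = 256

256


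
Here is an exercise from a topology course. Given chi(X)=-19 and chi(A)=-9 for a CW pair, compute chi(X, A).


Relative Euler characteristic: chi(X, A) = chi(X) - chi(A).
= -19 - (-9) = -10

-10


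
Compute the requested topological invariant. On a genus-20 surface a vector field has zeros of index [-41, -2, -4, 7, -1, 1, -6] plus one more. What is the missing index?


Poincare-Hopf: sum of indices = chi(M).
chi(Sigma_20) = 2 - 2*20 = -38.
Sum of known indices = -46.
x = chi - (sum known) = -38 - (-46) = 8

8


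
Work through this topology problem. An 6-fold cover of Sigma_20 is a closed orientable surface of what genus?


For an n-sheeted cover: chi(E) = n * chi(B).
chi(Sigma_20) = 2 - 2*20 = -38.
chi(E) = 6 * (-38) = -228.
genus(E) = (2 - chi(E))/2 = (2 - (-228))/2 = 230/2 = 115

115


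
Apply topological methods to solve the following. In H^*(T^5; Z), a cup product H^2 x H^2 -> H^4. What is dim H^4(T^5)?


Cup product: H^p x H^q -> H^{p+q}; here p+q = 2+2 = 4.
rank H^k(T^n) = C(n,k).
C(5,4) = 5

5


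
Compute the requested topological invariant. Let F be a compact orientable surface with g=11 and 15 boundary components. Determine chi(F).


For a compact orientable surface with genus g and b boundary components: chi = 2 - 2g - b.
chi = 2 - 2*11 - 15 = 2 - 22 - 15 = -35

-35


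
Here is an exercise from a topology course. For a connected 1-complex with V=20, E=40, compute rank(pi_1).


For a connected graph: rank(pi_1) = b_1 = E - V + 1 = 1 - chi.
chi = V - E = 20 - 40 = -20.
rank = 1 - (-20) = 40 - 20 + 1 = 21

21


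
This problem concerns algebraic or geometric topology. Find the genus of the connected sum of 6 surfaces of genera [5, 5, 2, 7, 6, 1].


Genus is additive under connected sum of orientable surfaces.
g = 5 + 5 + 2 + 7 + 6 + 1 = 26

26


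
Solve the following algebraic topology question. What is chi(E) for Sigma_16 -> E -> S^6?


chi(S^6) = 2 (n even), chi(Sigma_16) = 2 - 2*16 = -30.
chi(E) = 2 * (-30) = -60

-60


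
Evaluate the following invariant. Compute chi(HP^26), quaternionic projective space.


HP^26 has one cell in each dimension 0, 4, ..., 4*26 (26+1 cells, all even-dim).
chi = 26 + 1 = 27

27


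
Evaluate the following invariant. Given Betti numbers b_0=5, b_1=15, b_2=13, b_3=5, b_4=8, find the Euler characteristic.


chi = sum_k (-1)^k b_k.
= (5) + (-15) + (13) + (-5) + (8)
= 6

6


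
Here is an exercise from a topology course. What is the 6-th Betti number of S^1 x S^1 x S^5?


Each S^d has Poincare polynomial 1 + t^d.
The product S^1 x S^1 x S^5 has Poincare polynomial prod(1+t^d_i).
Expanding: b_0=1, b_1=2, b_2=1, b_5=1, b_6=2, b_7=1.
b_6 = 2

2


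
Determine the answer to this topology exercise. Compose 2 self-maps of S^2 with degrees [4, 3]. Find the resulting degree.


Degree is multiplicative: deg(composition) = product of degrees.
= (4) * (3) = 12

12


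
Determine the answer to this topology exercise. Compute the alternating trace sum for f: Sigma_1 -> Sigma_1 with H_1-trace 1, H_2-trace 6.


L(f) = tr(f_0*) - tr(f_1*) + tr(f_2*).
= 1 - (1) + (6)
= 6

6


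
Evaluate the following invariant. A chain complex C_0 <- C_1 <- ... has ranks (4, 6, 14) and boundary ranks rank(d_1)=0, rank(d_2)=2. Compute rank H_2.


rank H_k = rank(ker d_k) - rank(im d_{k+1}).
rank(ker d_2) = rank(C_2) - rank(d_2) = 14 - 2 = 12.
rank(im d_{2+1}) = 0.
rank H_2 = 12 - 0 = 12

12


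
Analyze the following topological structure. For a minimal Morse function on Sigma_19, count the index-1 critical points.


A perfect Morse function has m_k = b_k.
For Sigma_19: b_0=1, b_1=2g=38, b_2=1.
Saddles m_1 = 2g = 38

38


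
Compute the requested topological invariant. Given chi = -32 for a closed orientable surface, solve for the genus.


chi = 2 - 2g for closed orientable surfaces.
-32 = 2 - 2g
2g = 2 - (-32) = 34
g = 17

17


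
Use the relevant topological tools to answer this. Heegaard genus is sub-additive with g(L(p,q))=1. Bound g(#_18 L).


Heegaard genus satisfies g(A#B) <= g(A) + g(B).
Each lens space has g = 1.
Upper bound: 18 * 1 = 18

18


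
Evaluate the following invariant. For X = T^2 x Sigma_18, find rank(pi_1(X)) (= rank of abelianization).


pi_1(A x B) = pi_1(A) x pi_1(B); rank of abelianization = b_1.
b_1(T^2) = 2, b_1(Sigma_18) = 2*18 = 36.
b_1(product) = 2 + 36 = 38

38


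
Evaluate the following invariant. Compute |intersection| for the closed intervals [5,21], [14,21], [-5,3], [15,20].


Intersection = [max(a_i), min(b_i)] = [15, 3].
Since 15 > 3, the intersection is empty.
Length = 0

0


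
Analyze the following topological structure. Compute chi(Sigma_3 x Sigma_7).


chi(Sigma_3) = 2 - 2*3 = -4
chi(Sigma_7) = 2 - 2*7 = -12
chi(product) = (-4) * (-12) = 48

48


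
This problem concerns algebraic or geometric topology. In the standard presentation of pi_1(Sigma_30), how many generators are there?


Standard presentation: pi_1(Sigma_g) = <a_1,b_1,...,a_g,b_g | [a_1,b_1]...[a_g,b_g] = 1>.
Number of generators = 2g = 2*30 = 60

60


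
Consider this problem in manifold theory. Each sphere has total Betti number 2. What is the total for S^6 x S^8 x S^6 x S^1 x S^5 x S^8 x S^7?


Total Betti number is multiplicative under products.
Each S^d (d>=1) has total Betti number 2.
There are 7 sphere factors.
Total = 2^7 = 128

128


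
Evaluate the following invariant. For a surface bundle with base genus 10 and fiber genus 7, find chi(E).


For a fiber bundle F -> E -> B (with CW structure): chi(E) = chi(B) * chi(F).
chi(Sigma_10) = -18, chi(Sigma_7) = -12.
chi(E) = (-18) * (-12) = 216

216


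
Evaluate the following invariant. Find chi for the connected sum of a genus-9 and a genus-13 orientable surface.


chi(Sigma_9) = 2 - 2*9 = -16
chi(Sigma_13) = 2 - 2*13 = -24
For surfaces: chi(A#B) = chi(A) + chi(B) - 2.
chi = -16 + -24 - 2 = -42

-42


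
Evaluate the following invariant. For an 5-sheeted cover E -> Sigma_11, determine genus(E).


For an n-sheeted cover: chi(E) = n * chi(B).
chi(Sigma_11) = 2 - 2*11 = -20.
chi(E) = 5 * (-20) = -100.
genus(E) = (2 - chi(E))/2 = (2 - (-100))/2 = 102/2 = 51

51


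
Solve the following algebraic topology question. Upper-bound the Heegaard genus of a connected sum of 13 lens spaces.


Heegaard genus satisfies g(A#B) <= g(A) + g(B).
Each lens space has g = 1.
Upper bound: 13 * 1 = 13

13


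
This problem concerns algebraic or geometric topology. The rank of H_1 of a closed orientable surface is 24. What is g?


For a closed orientable surface: b_1 = 2g.
24 = 2g
g = 24 / 2 = 12

12


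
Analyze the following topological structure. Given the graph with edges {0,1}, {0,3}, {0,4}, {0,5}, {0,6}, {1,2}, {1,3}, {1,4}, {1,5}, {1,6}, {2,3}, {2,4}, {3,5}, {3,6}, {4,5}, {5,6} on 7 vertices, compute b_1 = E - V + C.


b_1 = E - V + (number of components).
E = 16, V = 7, components = 1.
b_1 = 16 - 7 + 1 = 10

10


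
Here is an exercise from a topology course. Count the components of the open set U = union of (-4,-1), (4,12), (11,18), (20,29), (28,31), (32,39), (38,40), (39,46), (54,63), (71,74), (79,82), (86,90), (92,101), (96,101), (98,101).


Sort and merge overlapping open intervals.
Merged: (-4,-1), (4,18), (20,31), (32,46), (54,63), (71,74), (79,82), (86,90), (92,101).
Number of components = 9

9


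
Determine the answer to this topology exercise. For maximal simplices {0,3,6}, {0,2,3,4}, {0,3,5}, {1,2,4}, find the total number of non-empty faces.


Each maximal simplex on m vertices has 2^m - 1 nonempty faces.
Take the union (dedupe shared faces).
Total distinct faces = 27

27


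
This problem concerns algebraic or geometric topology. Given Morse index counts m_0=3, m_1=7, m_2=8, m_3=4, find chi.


Morse theory: chi(M) = sum_k (-1)^k m_k where m_k = #(index-k critical points).
= (3) + (-7) + (8) + (-4) = 0

0


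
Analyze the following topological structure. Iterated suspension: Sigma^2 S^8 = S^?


Each suspension raises dimension by 1: Sigma S^n = S^{n+1}.
Sigma^2 S^8 = S^{8+2} = S^10

10


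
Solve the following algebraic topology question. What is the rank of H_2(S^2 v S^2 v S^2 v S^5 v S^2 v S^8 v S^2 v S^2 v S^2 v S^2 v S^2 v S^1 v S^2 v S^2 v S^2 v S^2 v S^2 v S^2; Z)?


For a wedge of spheres, H_k (k>0) is free on one generator per sphere of dimension k.
Spheres of dimension 2: count = 15.
b_2 = 15

15


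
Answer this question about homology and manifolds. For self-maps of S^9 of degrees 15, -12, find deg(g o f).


Degree is multiplicative under composition: deg(g o f) = deg(g) * deg(f).
= -12 * 15 = -180

-180


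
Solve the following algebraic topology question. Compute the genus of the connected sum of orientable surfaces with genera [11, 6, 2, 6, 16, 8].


Genus is additive under connected sum of orientable surfaces.
g = 11 + 6 + 2 + 6 + 16 + 8 = 49

49


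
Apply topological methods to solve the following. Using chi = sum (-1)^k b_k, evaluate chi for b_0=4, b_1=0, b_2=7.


chi = sum_k (-1)^k b_k.
= (4) + (0) + (7)
= 11

11


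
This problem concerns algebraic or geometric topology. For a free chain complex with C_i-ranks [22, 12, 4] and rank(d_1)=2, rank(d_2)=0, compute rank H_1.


rank H_k = rank(ker d_k) - rank(im d_{k+1}).
rank(ker d_1) = rank(C_1) - rank(d_1) = 12 - 2 = 10.
rank(im d_{1+1}) = 0.
rank H_1 = 10 - 0 = 10

10


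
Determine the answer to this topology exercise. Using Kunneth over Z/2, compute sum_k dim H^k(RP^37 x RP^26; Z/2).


dim H^*(RP^n; Z/2) = n+1 (one Z/2 in each degree 0..n).
Total Betti number is multiplicative.
Total = (37+1) * (26+1) = 38 * 27 = 1026

1026


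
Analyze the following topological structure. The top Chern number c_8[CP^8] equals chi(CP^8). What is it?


For any closed oriented manifold, <e(TM),[M]> = chi(M).
chi(CP^8) = 8+1 = 9

9


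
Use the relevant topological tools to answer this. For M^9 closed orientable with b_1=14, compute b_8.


Poincare duality for closed orientable n-manifolds: b_k = b_{n-k}.
Here n = 9, so b_8 = b_1 = 14

14


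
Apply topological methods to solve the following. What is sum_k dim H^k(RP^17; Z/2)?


H^k(RP^17; Z/2) = Z/2 for each 0 <= k <= 17.
Total dimension = 17 + 1 = 18

18


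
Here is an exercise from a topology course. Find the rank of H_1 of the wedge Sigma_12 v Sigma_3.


For a wedge: H_1(A v B) = H_1(A) + H_1(B).
b_1(Sigma_12) = 24, b_1(Sigma_3) = 6.
b_1 = 24 + 6 = 30

30


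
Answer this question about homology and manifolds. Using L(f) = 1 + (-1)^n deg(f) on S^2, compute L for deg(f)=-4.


On S^2: L(f) = tr(f_0*) + (-1)^2 tr(f_2*) = 1 + (-1)^2 * deg(f).
L(f) = 1 + (-1)^2 * -4 = 1 + -4 = -3

-3


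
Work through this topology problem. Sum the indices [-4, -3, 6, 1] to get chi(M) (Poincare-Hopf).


Poincare-Hopf: chi(M) = sum of indices of zeros.
chi = (-4) + (-3) + (6) + (1) = 0

0


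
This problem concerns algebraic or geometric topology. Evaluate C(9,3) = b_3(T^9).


By the Kunneth formula, b_k(T^n) = C(n,k).
b_3(T^9) = C(9,3).
C(9,3) = 9!/(3!*6!) = 84

84


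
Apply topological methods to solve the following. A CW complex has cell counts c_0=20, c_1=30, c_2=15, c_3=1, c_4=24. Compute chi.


chi = sum_k (-1)^k c_k.
= (-1)^0*20 + (-1)^1*30 + (-1)^2*15 + (-1)^3*1 + (-1)^4*24
= (20) + (-30) + (15) + (-1) + (24)
= 28

28


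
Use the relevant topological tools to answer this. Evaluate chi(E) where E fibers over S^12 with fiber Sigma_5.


chi(S^12) = 2 (n even), chi(Sigma_5) = 2 - 2*5 = -8.
chi(E) = 2 * (-8) = -16

-16


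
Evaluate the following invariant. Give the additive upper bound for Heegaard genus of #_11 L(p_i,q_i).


Heegaard genus satisfies g(A#B) <= g(A) + g(B).
Each lens space has g = 1.
Upper bound: 11 * 1 = 11

11


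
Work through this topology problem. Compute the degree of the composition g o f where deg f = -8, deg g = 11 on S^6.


Degree is multiplicative under composition: deg(g o f) = deg(g) * deg(f).
= 11 * -8 = -88

-88


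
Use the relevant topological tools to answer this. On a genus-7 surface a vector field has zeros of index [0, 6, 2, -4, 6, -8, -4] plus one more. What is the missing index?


Poincare-Hopf: sum of indices = chi(M).
chi(Sigma_7) = 2 - 2*7 = -12.
Sum of known indices = -2.
x = chi - (sum known) = -12 - (-2) = -10

-10


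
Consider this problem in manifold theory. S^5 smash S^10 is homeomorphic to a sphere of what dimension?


S^m ^ S^n = S^{m+n}.
k = 5 + 10 = 15

15


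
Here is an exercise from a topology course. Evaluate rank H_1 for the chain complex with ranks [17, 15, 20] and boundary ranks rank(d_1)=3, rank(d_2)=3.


rank H_k = rank(ker d_k) - rank(im d_{k+1}).
rank(ker d_1) = rank(C_1) - rank(d_1) = 15 - 3 = 12.
rank(im d_{1+1}) = 3.
rank H_1 = 12 - 3 = 9

9


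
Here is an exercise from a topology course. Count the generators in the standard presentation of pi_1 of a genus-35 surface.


Standard presentation: pi_1(Sigma_g) = <a_1,b_1,...,a_g,b_g | [a_1,b_1]...[a_g,b_g] = 1>.
Number of generators = 2g = 2*35 = 70

70


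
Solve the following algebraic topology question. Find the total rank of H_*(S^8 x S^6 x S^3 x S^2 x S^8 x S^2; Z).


Total Betti number is multiplicative under products.
Each S^d (d>=1) has total Betti number 2.
There are 6 sphere factors.
Total = 2^6 = 64

64


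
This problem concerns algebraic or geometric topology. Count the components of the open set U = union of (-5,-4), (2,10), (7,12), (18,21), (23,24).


Sort and merge overlapping open intervals.
Merged: (-5,-4), (2,12), (18,21), (23,24).
Number of components = 4

4


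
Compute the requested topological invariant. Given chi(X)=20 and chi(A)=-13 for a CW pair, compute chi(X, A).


Relative Euler characteristic: chi(X, A) = chi(X) - chi(A).
= 20 - (-13) = 33

33


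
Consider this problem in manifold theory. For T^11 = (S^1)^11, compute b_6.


By the Kunneth formula, b_k(T^n) = C(n,k).
b_6(T^11) = C(11,6).
C(11,6) = 11!/(6!*5!) = 462

462


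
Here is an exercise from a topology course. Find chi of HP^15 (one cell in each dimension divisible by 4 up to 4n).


HP^15 has one cell in each dimension 0, 4, ..., 4*15 (15+1 cells, all even-dim).
chi = 15 + 1 = 16

16


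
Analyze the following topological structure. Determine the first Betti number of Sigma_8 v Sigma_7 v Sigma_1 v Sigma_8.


For a wedge X v Y: reduced H_k(X v Y) = H_k(X) + H_k(Y).
Each Sigma_g contributes b_1 = 2g.
b_1 = 16 + 14 + 2 + 16 = 48

48


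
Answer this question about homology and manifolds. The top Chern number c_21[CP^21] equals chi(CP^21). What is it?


For any closed oriented manifold, <e(TM),[M]> = chi(M).
chi(CP^21) = 21+1 = 22

22


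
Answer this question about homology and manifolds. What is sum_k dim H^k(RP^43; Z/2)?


H^k(RP^43; Z/2) = Z/2 for each 0 <= k <= 43.
Total dimension = 43 + 1 = 44

44


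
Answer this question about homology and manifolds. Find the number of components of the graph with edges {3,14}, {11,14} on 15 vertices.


Run DFS/union-find over 15 vertices.
V = 15, E = 2.
Number of components = 13

13


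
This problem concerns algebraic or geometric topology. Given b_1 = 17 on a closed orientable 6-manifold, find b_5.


Poincare duality for closed orientable n-manifolds: b_k = b_{n-k}.
Here n = 6, so b_5 = b_1 = 17

17


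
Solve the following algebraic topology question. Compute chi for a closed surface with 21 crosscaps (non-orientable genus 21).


For a non-orientable closed surface with k crosscaps: chi = 2 - k.
Here k = 21.
chi = 2 - 21 = -19

-19


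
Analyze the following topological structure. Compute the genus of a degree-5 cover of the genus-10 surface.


For an n-sheeted cover: chi(E) = n * chi(B).
chi(Sigma_10) = 2 - 2*10 = -18.
chi(E) = 5 * (-18) = -90.
genus(E) = (2 - chi(E))/2 = (2 - (-90))/2 = 92/2 = 46

46


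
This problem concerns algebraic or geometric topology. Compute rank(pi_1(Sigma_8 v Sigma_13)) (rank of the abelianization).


For a wedge: H_1(A v B) = H_1(A) + H_1(B).
b_1(Sigma_8) = 16, b_1(Sigma_13) = 26.
b_1 = 16 + 26 = 42

42


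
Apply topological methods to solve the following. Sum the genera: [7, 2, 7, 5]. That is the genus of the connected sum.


Genus is additive under connected sum of orientable surfaces.
g = 7 + 2 + 7 + 5 = 21

21


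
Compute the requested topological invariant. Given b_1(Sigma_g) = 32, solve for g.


For a closed orientable surface: b_1 = 2g.
32 = 2g
g = 32 / 2 = 16

16


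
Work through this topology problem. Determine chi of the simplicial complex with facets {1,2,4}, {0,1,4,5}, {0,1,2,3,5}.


Enumerate all faces; f-vector: f_0=6, f_1=14, f_2=14, f_3=6, f_4=1.
chi = sum (-1)^k f_k = 1

1


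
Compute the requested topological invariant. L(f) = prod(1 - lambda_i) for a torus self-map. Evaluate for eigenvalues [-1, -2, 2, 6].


For a torus self-map: L(f) = det(I - A) where A acts on H_1.
L(f) = (1--1) * (1--2) * (1-2) * (1-6) = 2 * 3 * -1 * -5 = 30

30


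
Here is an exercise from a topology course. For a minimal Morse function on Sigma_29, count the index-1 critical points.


A perfect Morse function has m_k = b_k.
For Sigma_29: b_0=1, b_1=2g=58, b_2=1.
Saddles m_1 = 2g = 58

58


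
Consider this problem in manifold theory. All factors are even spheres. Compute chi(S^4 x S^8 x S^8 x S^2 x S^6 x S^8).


chi is multiplicative: chi(X x Y) = chi(X) chi(Y).
Each even-dim sphere has chi = 2. There are 6 factors.
chi = 2^6 = 64

64


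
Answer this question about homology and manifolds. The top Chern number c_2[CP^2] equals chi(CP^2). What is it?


For any closed oriented manifold, <e(TM),[M]> = chi(M).
chi(CP^2) = 2+1 = 3

3


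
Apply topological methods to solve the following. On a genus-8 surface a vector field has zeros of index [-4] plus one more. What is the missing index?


Poincare-Hopf: sum of indices = chi(M).
chi(Sigma_8) = 2 - 2*8 = -14.
Sum of known indices = -4.
x = chi - (sum known) = -14 - (-4) = -10

-10


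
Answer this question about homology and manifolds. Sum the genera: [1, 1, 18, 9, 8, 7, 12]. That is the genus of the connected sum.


Genus is additive under connected sum of orientable surfaces.
g = 1 + 1 + 18 + 9 + 8 + 7 + 12 = 56

56


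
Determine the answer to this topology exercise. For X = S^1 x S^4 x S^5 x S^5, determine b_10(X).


Each S^d has Poincare polynomial 1 + t^d.
The product S^1 x S^4 x S^5 x S^5 has Poincare polynomial prod(1+t^d_i).
Expanding: b_0=1, b_1=1, b_4=1, b_5=3, b_6=2, b_9=2, b_10=3, b_11=1, b_14=1, b_15=1.
b_10 = 3

3


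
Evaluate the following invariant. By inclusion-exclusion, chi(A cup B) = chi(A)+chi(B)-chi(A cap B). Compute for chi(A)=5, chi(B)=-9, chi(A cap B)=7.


chi(A cup B) = chi(A) + chi(B) - chi(A cap B)
= 5 + (-9) - (7)
= -11

-11


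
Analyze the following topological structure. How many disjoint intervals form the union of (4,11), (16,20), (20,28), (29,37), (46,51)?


Sort and merge overlapping open intervals.
Merged: (4,11), (16,20), (20,28), (29,37), (46,51).
Number of components = 5

5


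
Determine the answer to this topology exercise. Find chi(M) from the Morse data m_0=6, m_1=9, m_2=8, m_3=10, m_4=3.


Morse theory: chi(M) = sum_k (-1)^k m_k where m_k = #(index-k critical points).
= (6) + (-9) + (8) + (-10) + (3) = -2

-2


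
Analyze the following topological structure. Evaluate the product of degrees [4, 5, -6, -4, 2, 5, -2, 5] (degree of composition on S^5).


Degree is multiplicative: deg(composition) = product of degrees.
= (4) * (5) * (-6) * (-4) * (2) * (5) * (-2) * (5) = -48000

-48000


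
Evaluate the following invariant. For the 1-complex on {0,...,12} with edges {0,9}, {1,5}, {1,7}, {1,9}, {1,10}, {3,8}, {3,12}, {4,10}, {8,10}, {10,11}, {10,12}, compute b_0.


Run DFS/union-find over 13 vertices.
V = 13, E = 11.
Number of components = 3

3


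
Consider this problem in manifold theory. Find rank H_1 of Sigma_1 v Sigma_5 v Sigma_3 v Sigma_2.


For a wedge X v Y: reduced H_k(X v Y) = H_k(X) + H_k(Y).
Each Sigma_g contributes b_1 = 2g.
b_1 = 2 + 10 + 6 + 4 = 22

22


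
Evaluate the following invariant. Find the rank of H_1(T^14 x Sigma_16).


pi_1(A x B) = pi_1(A) x pi_1(B); rank of abelianization = b_1.
b_1(T^14) = 14, b_1(Sigma_16) = 2*16 = 32.
b_1(product) = 14 + 32 = 46

46


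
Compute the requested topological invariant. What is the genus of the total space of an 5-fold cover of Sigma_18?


For an n-sheeted cover: chi(E) = n * chi(B).
chi(Sigma_18) = 2 - 2*18 = -34.
chi(E) = 5 * (-34) = -170.
genus(E) = (2 - chi(E))/2 = (2 - (-170))/2 = 172/2 = 86

86


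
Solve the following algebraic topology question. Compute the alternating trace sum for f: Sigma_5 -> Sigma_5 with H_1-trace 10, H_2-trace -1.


L(f) = tr(f_0*) - tr(f_1*) + tr(f_2*).
= 1 - (10) + (-1)
= -10

-10


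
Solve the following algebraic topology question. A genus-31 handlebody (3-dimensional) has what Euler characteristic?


A genus-g handlebody deformation retracts to a wedge of g circles.
chi(vee_g S^1) = 1 - g.
chi(H_31) = 1 - 31 = -30

-30


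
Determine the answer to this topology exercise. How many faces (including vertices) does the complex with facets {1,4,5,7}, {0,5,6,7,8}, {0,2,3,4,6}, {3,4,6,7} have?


Each maximal simplex on m vertices has 2^m - 1 nonempty faces.
Take the union (dedupe shared faces).
Total distinct faces = 75

75


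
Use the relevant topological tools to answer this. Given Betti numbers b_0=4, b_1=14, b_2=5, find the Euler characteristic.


chi = sum_k (-1)^k b_k.
= (4) + (-14) + (5)
= -5

-5


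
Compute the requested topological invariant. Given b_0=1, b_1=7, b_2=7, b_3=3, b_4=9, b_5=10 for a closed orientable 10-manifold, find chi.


By Poincare duality b_k = b_{10-k}, so full Betti numbers: b_0=1, b_1=7, b_2=7, b_3=3, b_4=9, b_5=10, b_6=9, b_7=3, b_8=7, b_9=7, b_10=1.
chi = sum (-1)^k b_k = 4

4


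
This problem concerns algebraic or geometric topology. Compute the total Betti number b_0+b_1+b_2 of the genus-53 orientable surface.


For Sigma_53: b_0 = 1, b_1 = 2g = 106, b_2 = 1.
Total = 1 + 106 + 1 = 108

108


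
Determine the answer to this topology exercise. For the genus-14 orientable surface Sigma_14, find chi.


For a closed orientable surface of genus g: chi = 2 - 2g.
Here g = 14.
chi = 2 - 2*14 = 2 - 28 = -26

-26


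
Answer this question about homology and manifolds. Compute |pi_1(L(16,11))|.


pi_1(L(p,q)) = Z/pZ for any q coprime to p.
|pi_1(L(16,11))| = 16

16


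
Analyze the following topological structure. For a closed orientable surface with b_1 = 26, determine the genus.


For a closed orientable surface: b_1 = 2g.
26 = 2g
g = 26 / 2 = 13

13


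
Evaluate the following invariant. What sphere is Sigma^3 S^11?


Each suspension raises dimension by 1: Sigma S^n = S^{n+1}.
Sigma^3 S^11 = S^{11+3} = S^14

14


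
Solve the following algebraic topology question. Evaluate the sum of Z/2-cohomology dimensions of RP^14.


H^k(RP^14; Z/2) = Z/2 for each 0 <= k <= 14.
Total dimension = 14 + 1 = 15

15


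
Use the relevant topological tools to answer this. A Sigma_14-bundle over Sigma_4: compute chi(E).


For a fiber bundle F -> E -> B (with CW structure): chi(E) = chi(B) * chi(F).
chi(Sigma_4) = -6, chi(Sigma_14) = -26.
chi(E) = (-6) * (-26) = 156

156


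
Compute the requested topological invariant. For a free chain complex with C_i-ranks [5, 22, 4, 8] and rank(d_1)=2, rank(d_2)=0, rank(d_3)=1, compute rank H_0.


rank H_k = rank(ker d_k) - rank(im d_{k+1}).
rank(ker d_0) = rank(C_0) - rank(d_0) = 5 - 0 = 5.
rank(im d_{0+1}) = 2.
rank H_0 = 5 - 2 = 3

3


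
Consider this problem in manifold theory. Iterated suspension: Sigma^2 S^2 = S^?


Each suspension raises dimension by 1: Sigma S^n = S^{n+1}.
Sigma^2 S^2 = S^{2+2} = S^4

4


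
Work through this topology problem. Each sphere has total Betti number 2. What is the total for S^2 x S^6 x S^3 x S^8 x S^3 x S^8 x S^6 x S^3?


Total Betti number is multiplicative under products.
Each S^d (d>=1) has total Betti number 2.
There are 8 sphere factors.
Total = 2^8 = 256

256


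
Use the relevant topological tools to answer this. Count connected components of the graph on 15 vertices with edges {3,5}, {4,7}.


Run DFS/union-find over 15 vertices.
V = 15, E = 2.
Number of components = 13

13


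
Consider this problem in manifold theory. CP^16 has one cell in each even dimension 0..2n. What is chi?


CP^16 has one cell in each even dimension 0, 2, ..., 2*16 (16+1 cells total).
All cells are even-dimensional, so chi = number of cells.
chi = 16 + 1 = 17

17


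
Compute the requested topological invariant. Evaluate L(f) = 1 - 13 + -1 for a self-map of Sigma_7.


L(f) = tr(f_0*) - tr(f_1*) + tr(f_2*).
= 1 - (13) + (-1)
= -13

-13


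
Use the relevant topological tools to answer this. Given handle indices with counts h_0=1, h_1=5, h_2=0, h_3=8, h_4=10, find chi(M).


Handles of index k contribute (-1)^k to chi (same as CW cells).
chi = (1) + (-5) + (0) + (-8) + (10) = -2

-2


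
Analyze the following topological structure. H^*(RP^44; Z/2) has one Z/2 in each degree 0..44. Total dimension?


H^k(RP^44; Z/2) = Z/2 for each 0 <= k <= 44.
Total dimension = 44 + 1 = 45

45


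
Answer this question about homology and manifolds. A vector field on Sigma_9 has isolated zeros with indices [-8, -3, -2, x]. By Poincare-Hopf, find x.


Poincare-Hopf: sum of indices = chi(M).
chi(Sigma_9) = 2 - 2*9 = -16.
Sum of known indices = -13.
x = chi - (sum known) = -16 - (-13) = -3

-3


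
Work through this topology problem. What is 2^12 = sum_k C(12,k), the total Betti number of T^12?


b_k(T^12) = C(12,k), so the sum over k is sum_k C(12,k) = 2^12.
Total = 2^12 = 4096

4096


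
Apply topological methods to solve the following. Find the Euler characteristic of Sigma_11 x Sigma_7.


chi(Sigma_11) = 2 - 2*11 = -20
chi(Sigma_7) = 2 - 2*7 = -12
chi(product) = (-20) * (-12) = 240

240


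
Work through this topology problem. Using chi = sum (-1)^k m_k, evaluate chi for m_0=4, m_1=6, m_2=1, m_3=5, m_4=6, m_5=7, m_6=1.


Morse theory: chi(M) = sum_k (-1)^k m_k where m_k = #(index-k critical points).
= (4) + (-6) + (1) + (-5) + (6) + (-7) + (1) = -6

-6


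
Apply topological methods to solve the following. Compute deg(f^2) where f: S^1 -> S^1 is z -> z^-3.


deg(f) = -3. Degree is multiplicative: deg(f^2) = (deg f)^2.
deg(f^2) = (-3)^2 = 9

9


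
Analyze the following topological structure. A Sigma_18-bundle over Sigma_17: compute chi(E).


For a fiber bundle F -> E -> B (with CW structure): chi(E) = chi(B) * chi(F).
chi(Sigma_17) = -32, chi(Sigma_18) = -34.
chi(E) = (-32) * (-34) = 1088

1088


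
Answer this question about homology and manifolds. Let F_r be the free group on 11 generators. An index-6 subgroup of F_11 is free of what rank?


Nielsen-Schreier: an index-n subgroup of F_r is free of rank 1 + n(r-1).
Equivalently: chi(cover) = n*chi(base); chi(vee_r S^1) = 1 - 11 = -10.
chi(E) = 6*(-10) = -60; rank = 1 - chi(E) = 1 - (-60) = 61.
rank = 1 + 6*(11-1) = 1 + 60 = 61

61


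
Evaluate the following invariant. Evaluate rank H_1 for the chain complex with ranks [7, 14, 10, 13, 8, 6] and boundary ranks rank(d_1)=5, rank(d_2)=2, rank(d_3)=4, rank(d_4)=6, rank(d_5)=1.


rank H_k = rank(ker d_k) - rank(im d_{k+1}).
rank(ker d_1) = rank(C_1) - rank(d_1) = 14 - 5 = 9.
rank(im d_{1+1}) = 2.
rank H_1 = 9 - 2 = 7

7


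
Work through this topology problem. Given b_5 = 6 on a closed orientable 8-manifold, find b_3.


Poincare duality for closed orientable n-manifolds: b_k = b_{n-k}.
Here n = 8, so b_3 = b_5 = 6

6


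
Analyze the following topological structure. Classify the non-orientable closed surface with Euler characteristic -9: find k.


chi = 2 - k for closed non-orientable surfaces with k crosscaps.
-9 = 2 - k
k = 2 - (-9) = 11

11


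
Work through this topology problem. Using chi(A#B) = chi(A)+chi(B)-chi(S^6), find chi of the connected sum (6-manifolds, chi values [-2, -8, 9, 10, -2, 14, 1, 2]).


For n-manifolds: chi(A#B) = chi(A) + chi(B) - chi(S^6).
chi(S^6) = 1 + (-1)^6 = 2.
chi(#) = (sum chi_i) - (8-1)*chi(S^6) = 24 - 7*2 = 10

10


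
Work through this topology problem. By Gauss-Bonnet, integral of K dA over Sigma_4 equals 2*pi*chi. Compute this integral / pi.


Gauss-Bonnet: integral K dA = 2*pi*chi(M).
chi(Sigma_4) = 2 - 2*4 = -6.
(integral K dA)/pi = 2*chi = 2*(-6) = -12

-12


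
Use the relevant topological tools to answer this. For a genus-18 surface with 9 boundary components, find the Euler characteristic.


For a compact orientable surface with genus g and b boundary components: chi = 2 - 2g - b.
chi = 2 - 2*18 - 9 = 2 - 36 - 9 = -43

-43


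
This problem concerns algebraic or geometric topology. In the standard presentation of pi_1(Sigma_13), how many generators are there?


Standard presentation: pi_1(Sigma_g) = <a_1,b_1,...,a_g,b_g | [a_1,b_1]...[a_g,b_g] = 1>.
Number of generators = 2g = 2*13 = 26

26


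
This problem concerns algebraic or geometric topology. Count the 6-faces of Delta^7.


Delta^7 has 7+1 vertices. A 6-face is a choice of 6+1 vertices.
f_6 = C(7+1, 6+1) = C(8,7) = 8

8


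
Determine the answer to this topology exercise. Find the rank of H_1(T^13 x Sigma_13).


pi_1(A x B) = pi_1(A) x pi_1(B); rank of abelianization = b_1.
b_1(T^13) = 13, b_1(Sigma_13) = 2*13 = 26.
b_1(product) = 13 + 26 = 39

39


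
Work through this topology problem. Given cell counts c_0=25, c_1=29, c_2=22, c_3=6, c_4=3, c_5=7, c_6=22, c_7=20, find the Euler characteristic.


chi = sum_k (-1)^k c_k.
= (-1)^0*25 + (-1)^1*29 + (-1)^2*22 + (-1)^3*6 + (-1)^4*3 + (-1)^5*7 + (-1)^6*22 + (-1)^7*20
= (25) + (-29) + (22) + (-6) + (3) + (-7) + (22) + (-20)
= 10

10


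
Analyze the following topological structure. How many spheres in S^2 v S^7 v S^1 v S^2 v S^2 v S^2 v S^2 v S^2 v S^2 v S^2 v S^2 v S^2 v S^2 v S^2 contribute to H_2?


For a wedge of spheres, H_k (k>0) is free on one generator per sphere of dimension k.
Spheres of dimension 2: count = 12.
b_2 = 12

12


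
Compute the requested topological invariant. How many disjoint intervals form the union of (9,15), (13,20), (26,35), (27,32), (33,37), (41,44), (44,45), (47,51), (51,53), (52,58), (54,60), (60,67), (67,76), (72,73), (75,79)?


Sort and merge overlapping open intervals.
Merged: (9,20), (26,37), (41,44), (44,45), (47,51), (51,60), (60,67), (67,79).
Number of components = 8

8


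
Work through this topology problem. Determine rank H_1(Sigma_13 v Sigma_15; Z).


For a wedge: H_1(A v B) = H_1(A) + H_1(B).
b_1(Sigma_13) = 26, b_1(Sigma_15) = 30.
b_1 = 26 + 30 = 56

56


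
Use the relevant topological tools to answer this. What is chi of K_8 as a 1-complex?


K_8: V = 8, E = C(8,2) = 28.
chi = V - E = 8 - 28 = -20

-20


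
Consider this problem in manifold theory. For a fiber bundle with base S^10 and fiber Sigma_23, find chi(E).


chi(S^10) = 2 (n even), chi(Sigma_23) = 2 - 2*23 = -44.
chi(E) = 2 * (-44) = -88

-88


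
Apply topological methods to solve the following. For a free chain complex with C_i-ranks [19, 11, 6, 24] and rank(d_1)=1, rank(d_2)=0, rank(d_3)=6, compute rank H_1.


rank H_k = rank(ker d_k) - rank(im d_{k+1}).
rank(ker d_1) = rank(C_1) - rank(d_1) = 11 - 1 = 10.
rank(im d_{1+1}) = 0.
rank H_1 = 10 - 0 = 10

10


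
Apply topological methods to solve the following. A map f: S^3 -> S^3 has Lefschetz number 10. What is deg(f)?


L(f) = 1 + (-1)^3 deg(f) on S^3.
10 = 1 + (-1)^3 * deg(f)
(-1)^3 * deg(f) = 9
deg(f) = -9

-9


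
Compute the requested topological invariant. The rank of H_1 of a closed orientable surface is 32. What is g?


For a closed orientable surface: b_1 = 2g.
32 = 2g
g = 32 / 2 = 16

16


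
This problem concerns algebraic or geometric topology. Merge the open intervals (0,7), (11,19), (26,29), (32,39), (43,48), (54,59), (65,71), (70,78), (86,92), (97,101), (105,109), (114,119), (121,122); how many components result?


Sort and merge overlapping open intervals.
Merged: (0,7), (11,19), (26,29), (32,39), (43,48), (54,59), (65,78), (86,92), (97,101), (105,109), (114,119), (121,122).
Number of components = 12

12


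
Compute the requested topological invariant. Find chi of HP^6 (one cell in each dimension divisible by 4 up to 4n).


HP^6 has one cell in each dimension 0, 4, ..., 4*6 (6+1 cells, all even-dim).
chi = 6 + 1 = 7

7


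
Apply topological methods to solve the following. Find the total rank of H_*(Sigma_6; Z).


For Sigma_6: b_0 = 1, b_1 = 2g = 12, b_2 = 1.
Total = 1 + 12 + 1 = 14

14


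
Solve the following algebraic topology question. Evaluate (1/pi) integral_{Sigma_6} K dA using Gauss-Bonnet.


Gauss-Bonnet: integral K dA = 2*pi*chi(M).
chi(Sigma_6) = 2 - 2*6 = -10.
(integral K dA)/pi = 2*chi = 2*(-10) = -20

-20


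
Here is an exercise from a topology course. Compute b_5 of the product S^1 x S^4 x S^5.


Each S^d has Poincare polynomial 1 + t^d.
The product S^1 x S^4 x S^5 has Poincare polynomial prod(1+t^d_i).
Expanding: b_0=1, b_1=1, b_4=1, b_5=2, b_6=1, b_9=1, b_10=1.
b_5 = 2

2


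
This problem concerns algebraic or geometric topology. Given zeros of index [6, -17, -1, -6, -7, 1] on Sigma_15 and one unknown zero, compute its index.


Poincare-Hopf: sum of indices = chi(M).
chi(Sigma_15) = 2 - 2*15 = -28.
Sum of known indices = -24.
x = chi - (sum known) = -28 - (-24) = -4

-4


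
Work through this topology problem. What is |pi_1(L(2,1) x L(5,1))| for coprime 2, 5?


pi_1(X x Y) = pi_1(X) x pi_1(Y).
pi_1(L(2,1)) = Z/2, pi_1(L(5,1)) = Z/5.
|Z/2 x Z/5| = 2 * 5 = 10

10


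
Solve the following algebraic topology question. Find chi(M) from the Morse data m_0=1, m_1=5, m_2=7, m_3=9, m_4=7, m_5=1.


Morse theory: chi(M) = sum_k (-1)^k m_k where m_k = #(index-k critical points).
= (1) + (-5) + (7) + (-9) + (7) + (-1) = 0

0
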